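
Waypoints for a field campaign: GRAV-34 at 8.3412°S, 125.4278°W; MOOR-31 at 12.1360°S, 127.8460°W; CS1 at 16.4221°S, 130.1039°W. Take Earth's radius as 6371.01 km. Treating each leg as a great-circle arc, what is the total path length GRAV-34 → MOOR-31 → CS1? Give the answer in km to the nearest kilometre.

1033 km

GRAV-34→MOOR-31: c = 0.078173 rad, d = 498.04 km
MOOR-31→CS1: c = 0.083986 rad, d = 535.08 km
Total = 498.04 + 535.08 = 1033.12 km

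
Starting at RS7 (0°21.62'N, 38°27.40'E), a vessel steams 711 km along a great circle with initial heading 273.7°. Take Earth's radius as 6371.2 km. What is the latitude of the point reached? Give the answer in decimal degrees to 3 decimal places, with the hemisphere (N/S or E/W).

0.770°N

RS7: φ = +0.36033°, λ = +38.45667°
δ = d/R = 711/6371.2 = 0.111596 rad
φ₂ = arcsin(sin φ₁ cos δ + cos φ₁ sin δ cos θ)
   = arcsin(0.00629·0.99378 + 0.99998·0.11136·0.06453) = 0.76987°
λ₂ = λ₁ + atan2(sin θ sin δ cos φ₁, cos δ − sin φ₁ sin φ₂) = 32.07550°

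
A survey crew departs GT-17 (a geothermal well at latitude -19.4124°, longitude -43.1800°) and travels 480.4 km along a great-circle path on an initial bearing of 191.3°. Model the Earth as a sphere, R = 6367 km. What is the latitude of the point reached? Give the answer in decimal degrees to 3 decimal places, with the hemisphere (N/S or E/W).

23.649°S

δ = d/R = 480.4/6367 = 0.075452 rad
φ₂ = arcsin(sin φ₁ cos δ + cos φ₁ sin δ cos θ)
   = arcsin(-0.33237·0.99715 + 0.94315·0.07538·-0.98061) = -23.64922°
λ₂ = λ₁ + atan2(sin θ sin δ cos φ₁, cos δ − sin φ₁ sin φ₂) = -44.10391°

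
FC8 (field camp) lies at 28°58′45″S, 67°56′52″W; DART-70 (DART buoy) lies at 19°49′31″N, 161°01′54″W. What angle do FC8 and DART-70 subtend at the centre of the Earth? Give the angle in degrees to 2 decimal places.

FC8: φ = -28.97917°, λ = -67.94778°
DART-70: φ = +19.82528°, λ = -161.03167°
Δφ = 48.8044°,  Δλ = -93.0839°
a = sin²(Δφ/2) + cos φ₁ cos φ₂ sin²(Δλ/2) = 0.604295
c = 2·arcsin(√a) = 1.780929 rad = 102.0397°

102.04°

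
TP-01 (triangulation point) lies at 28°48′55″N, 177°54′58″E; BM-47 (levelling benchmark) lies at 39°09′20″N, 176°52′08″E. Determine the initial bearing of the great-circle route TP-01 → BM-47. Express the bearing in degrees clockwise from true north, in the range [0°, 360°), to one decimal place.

355.5°

TP-01: φ = +28.81528°, λ = +177.91611°
BM-47: φ = +39.15556°, λ = +176.86889°
Δλ = -1.0472°
y = sin Δλ · cos φ₂ = -0.014172
x = cos φ₁ sin φ₂ − sin φ₁ cos φ₂ cos Δλ = 0.179556
θ = atan2(y, x) = -4.5129° → 355.4871° (mod 360°)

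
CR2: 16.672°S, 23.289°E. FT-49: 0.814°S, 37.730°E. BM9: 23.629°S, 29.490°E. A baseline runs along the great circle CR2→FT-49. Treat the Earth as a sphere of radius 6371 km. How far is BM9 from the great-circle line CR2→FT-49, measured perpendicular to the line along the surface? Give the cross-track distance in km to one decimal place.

999.0 km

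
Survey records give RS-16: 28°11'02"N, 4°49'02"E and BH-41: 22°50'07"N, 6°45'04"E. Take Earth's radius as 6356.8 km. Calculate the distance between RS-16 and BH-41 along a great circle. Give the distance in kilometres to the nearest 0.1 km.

RS-16: φ = +28.18389°, λ = +4.81722°
BH-41: φ = +22.83528°, λ = +6.75111°
Δφ = -5.3486°,  Δλ = 1.9339°
a = sin²(Δφ/2) + cos φ₁ cos φ₂ sin²(Δλ/2) = 0.002408
c = 2·arcsin(√a) = 0.098190 rad = 5.6258°
d = R·c = 6356.8 × 0.098190 = 624.2 km

624.2 km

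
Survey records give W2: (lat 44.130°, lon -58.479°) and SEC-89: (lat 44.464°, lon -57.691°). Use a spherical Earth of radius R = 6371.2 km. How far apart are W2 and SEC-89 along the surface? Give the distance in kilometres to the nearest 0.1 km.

72.9 km

Δφ = 0.3340°,  Δλ = 0.7880°
a = sin²(Δφ/2) + cos φ₁ cos φ₂ sin²(Δλ/2) = 0.000033
c = 2·arcsin(√a) = 0.011440 rad = 0.6555°
d = R·c = 6371.2 × 0.011440 = 72.9 km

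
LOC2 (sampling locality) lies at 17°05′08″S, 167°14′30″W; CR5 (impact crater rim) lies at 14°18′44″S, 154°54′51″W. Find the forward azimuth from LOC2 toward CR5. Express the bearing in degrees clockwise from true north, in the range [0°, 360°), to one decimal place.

78.6°

LOC2: φ = -17.08556°, λ = -167.24167°
CR5: φ = -14.31222°, λ = -154.91417°
Δλ = 12.3275°
y = sin Δλ · cos φ₂ = 0.206873
x = cos φ₁ sin φ₂ − sin φ₁ cos φ₂ cos Δλ = 0.041821
θ = atan2(y, x) = 78.5712° → 78.5712° (mod 360°)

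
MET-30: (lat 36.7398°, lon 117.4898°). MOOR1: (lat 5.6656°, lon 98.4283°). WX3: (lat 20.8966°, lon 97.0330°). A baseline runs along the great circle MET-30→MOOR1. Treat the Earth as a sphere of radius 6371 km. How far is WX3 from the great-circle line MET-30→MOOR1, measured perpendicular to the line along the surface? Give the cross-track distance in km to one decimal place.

δ₁₃ = central angle MET-30→WX3 = 0.415785 rad  (haversine)
θ₁₃ = bearing MET-30→WX3 = 233.938°,  θ₁₂ = bearing MET-30→MOOR1 = 213.907°
dₓₜ = R·arcsin(sin δ₁₃ · sin(θ₁₃ − θ₁₂)) = 6371·arcsin(0.40391·sin(20.032°)) = 884.287 km
|dₓₜ| = 884.287 km

884.3 km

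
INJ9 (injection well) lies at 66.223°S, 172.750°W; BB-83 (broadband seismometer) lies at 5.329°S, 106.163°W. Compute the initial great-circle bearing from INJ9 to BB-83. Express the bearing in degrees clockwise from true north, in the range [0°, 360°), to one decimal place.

Δλ = 66.5870°
y = sin Δλ · cos φ₂ = 0.913698
x = cos φ₁ sin φ₂ − sin φ₁ cos φ₂ cos Δλ = 0.324613
θ = atan2(y, x) = 70.4412° → 70.4412° (mod 360°)

70.4°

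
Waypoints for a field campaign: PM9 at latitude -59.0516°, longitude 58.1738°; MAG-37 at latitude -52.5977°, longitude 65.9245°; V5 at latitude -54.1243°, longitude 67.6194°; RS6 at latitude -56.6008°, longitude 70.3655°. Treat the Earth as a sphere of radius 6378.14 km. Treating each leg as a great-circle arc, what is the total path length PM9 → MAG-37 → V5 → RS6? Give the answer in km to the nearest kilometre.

1395 km

PM9→MAG-37: c = 0.135685 rad, d = 865.42 km
MAG-37→V5: c = 0.031960 rad, d = 203.84 km
V5→RS6: c = 0.051082 rad, d = 325.81 km
Total = 865.42 + 203.84 + 325.81 = 1395.07 km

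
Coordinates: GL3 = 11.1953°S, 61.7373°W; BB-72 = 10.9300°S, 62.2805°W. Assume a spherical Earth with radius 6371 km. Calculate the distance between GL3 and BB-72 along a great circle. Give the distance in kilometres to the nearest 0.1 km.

66.2 km

Δφ = 0.2653°,  Δλ = -0.5432°
a = sin²(Δφ/2) + cos φ₁ cos φ₂ sin²(Δλ/2) = 0.000027
c = 2·arcsin(√a) = 0.010393 rad = 0.5955°
d = R·c = 6371 × 0.010393 = 66.2 km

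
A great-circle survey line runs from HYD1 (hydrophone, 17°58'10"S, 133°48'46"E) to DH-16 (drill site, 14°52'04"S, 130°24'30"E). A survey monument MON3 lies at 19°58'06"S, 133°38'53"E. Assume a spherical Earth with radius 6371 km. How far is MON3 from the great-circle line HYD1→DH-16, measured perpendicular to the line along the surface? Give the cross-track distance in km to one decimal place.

174.2 km

HYD1: φ = -17.96944°, λ = +133.81278°
DH-16: φ = -14.86778°, λ = +130.40833°
MON3: φ = -19.96833°, λ = +133.64806°
δ₁₃ = central angle HYD1→MON3 = 0.034993 rad  (haversine)
θ₁₃ = bearing HYD1→MON3 = 184.430°,  θ₁₂ = bearing HYD1→DH-16 = 313.032°
dₓₜ = R·arcsin(sin δ₁₃ · sin(θ₁₃ − θ₁₂)) = 6371·arcsin(0.03499·sin(-128.602°)) = -174.213 km
|dₓₜ| = 174.213 km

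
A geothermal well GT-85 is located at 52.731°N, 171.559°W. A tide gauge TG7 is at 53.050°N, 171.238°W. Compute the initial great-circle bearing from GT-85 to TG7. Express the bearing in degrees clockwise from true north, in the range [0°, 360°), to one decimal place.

Δλ = 0.3210°
y = sin Δλ · cos φ₂ = 0.003368
x = cos φ₁ sin φ₂ − sin φ₁ cos φ₂ cos Δλ = 0.005575
θ = atan2(y, x) = 31.1350° → 31.1350° (mod 360°)

31.1°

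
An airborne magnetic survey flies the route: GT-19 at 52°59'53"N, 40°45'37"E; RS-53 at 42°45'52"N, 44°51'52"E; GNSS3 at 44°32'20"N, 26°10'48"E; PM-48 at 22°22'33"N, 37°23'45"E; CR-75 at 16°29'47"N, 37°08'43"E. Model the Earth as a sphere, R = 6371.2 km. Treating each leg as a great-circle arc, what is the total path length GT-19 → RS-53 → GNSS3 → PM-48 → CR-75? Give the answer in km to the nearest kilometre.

GT-19: φ = +52.99806°, λ = +40.76028°
RS-53: φ = +42.76444°, λ = +44.86444°
GNSS3: φ = +44.53889°, λ = +26.18000°
PM-48: φ = +22.37583°, λ = +37.39583°
CR-75: φ = +16.49639°, λ = +37.14528°
GT-19→RS-53: c = 0.184879 rad, d = 1177.90 km
RS-53→GNSS3: c = 0.237446 rad, d = 1512.81 km
GNSS3→PM-48: c = 0.418927 rad, d = 2669.07 km
PM-48→CR-75: c = 0.102698 rad, d = 654.31 km
Total = 1177.90 + 1512.81 + 2669.07 + 654.31 = 6014.09 km

6014 km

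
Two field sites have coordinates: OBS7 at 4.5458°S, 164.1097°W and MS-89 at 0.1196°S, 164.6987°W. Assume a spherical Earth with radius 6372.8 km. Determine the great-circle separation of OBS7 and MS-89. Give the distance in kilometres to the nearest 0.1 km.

496.6 km

Δφ = 4.4262°,  Δλ = -0.5890°
a = sin²(Δφ/2) + cos φ₁ cos φ₂ sin²(Δλ/2) = 0.001518
c = 2·arcsin(√a) = 0.077931 rad = 4.4651°
d = R·c = 6372.8 × 0.077931 = 496.6 km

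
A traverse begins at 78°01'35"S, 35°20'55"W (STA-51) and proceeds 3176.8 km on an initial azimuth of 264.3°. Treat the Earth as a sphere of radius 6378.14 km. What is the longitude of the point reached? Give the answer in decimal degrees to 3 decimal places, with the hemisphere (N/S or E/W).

STA-51: φ = -78.02639°, λ = -35.34861°
δ = d/R = 3176.8/6378.14 = 0.498076 rad
φ₂ = arcsin(sin φ₁ cos δ + cos φ₁ sin δ cos θ)
   = arcsin(-0.97824·0.87850 + 0.20746·0.47774·-0.09932) = -60.36970°
λ₂ = λ₁ + atan2(sin θ sin δ cos φ₁, cos δ − sin φ₁ sin φ₂) = -109.40124°

109.401°W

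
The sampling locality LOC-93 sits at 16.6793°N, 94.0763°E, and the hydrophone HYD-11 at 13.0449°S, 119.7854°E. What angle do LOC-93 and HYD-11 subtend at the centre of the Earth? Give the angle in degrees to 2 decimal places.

39.10°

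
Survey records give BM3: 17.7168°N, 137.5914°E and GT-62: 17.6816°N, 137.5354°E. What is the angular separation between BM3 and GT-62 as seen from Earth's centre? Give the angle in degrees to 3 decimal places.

Δφ = -0.0352°,  Δλ = -0.0560°
a = sin²(Δφ/2) + cos φ₁ cos φ₂ sin²(Δλ/2) = 0.000000
c = 2·arcsin(√a) = 0.001116 rad = 0.0639°

0.064°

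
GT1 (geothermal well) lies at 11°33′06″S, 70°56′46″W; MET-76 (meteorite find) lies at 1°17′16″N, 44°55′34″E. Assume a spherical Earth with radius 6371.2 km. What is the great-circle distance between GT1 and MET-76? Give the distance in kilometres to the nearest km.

12853 km

GT1: φ = -11.55167°, λ = -70.94611°
MET-76: φ = +1.28778°, λ = +44.92611°
Δφ = 12.8394°,  Δλ = 115.8722°
a = sin²(Δφ/2) + cos φ₁ cos φ₂ sin²(Δλ/2) = 0.715960
c = 2·arcsin(√a) = 2.017416 rad = 115.5894°
d = R·c = 6371.2 × 2.017416 = 12853.4 km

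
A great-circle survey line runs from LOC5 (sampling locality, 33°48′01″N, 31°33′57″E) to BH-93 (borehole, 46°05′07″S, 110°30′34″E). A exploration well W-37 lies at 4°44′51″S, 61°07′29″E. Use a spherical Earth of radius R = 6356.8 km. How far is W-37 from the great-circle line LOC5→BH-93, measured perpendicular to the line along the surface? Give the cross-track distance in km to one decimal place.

LOC5: φ = +33.80028°, λ = +31.56583°
BH-93: φ = -46.08528°, λ = +110.50944°
W-37: φ = -4.74750°, λ = +61.12472°
δ₁₃ = central angle LOC5→W-37 = 0.830771 rad  (haversine)
θ₁₃ = bearing LOC5→W-37 = 138.260°,  θ₁₂ = bearing LOC5→BH-93 = 134.657°
dₓₜ = R·arcsin(sin δ₁₃ · sin(θ₁₃ − θ₁₂)) = 6356.8·arcsin(0.73845·sin(3.603°)) = 295.098 km
|dₓₜ| = 295.098 km

295.1 km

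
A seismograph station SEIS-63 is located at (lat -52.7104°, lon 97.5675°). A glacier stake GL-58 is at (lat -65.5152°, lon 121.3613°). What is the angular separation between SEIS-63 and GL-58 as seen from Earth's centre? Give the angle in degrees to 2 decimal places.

17.49°

Δφ = -12.8048°,  Δλ = 23.7938°
a = sin²(Δφ/2) + cos φ₁ cos φ₂ sin²(Δλ/2) = 0.023106
c = 2·arcsin(√a) = 0.305194 rad = 17.4863°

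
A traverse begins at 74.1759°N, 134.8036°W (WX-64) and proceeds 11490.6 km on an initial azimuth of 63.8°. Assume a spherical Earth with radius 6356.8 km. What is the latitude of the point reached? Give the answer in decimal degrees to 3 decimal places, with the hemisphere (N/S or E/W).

6.239°S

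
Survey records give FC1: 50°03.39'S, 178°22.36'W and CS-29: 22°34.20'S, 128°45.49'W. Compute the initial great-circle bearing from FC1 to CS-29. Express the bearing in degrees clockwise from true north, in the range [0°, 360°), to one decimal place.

FC1: φ = -50.05650°, λ = -178.37267°
CS-29: φ = -22.57000°, λ = -128.75817°
Δλ = 49.6145°
y = sin Δλ · cos φ₂ = 0.703365
x = cos φ₁ sin φ₂ − sin φ₁ cos φ₂ cos Δλ = 0.212286
θ = atan2(y, x) = 73.2054° → 73.2054° (mod 360°)

73.2°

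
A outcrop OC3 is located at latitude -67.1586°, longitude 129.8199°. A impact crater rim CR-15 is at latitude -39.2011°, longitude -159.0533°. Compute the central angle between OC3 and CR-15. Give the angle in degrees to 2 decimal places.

Δφ = 27.9575°,  Δλ = 71.1268°
a = sin²(Δφ/2) + cos φ₁ cos φ₂ sin²(Δλ/2) = 0.160106
c = 2·arcsin(√a) = 0.823324 rad = 47.1730°

47.17°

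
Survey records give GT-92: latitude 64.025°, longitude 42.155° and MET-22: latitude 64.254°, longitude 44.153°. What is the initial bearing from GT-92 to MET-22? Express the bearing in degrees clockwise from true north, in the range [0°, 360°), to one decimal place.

74.4°

Δλ = 1.9980°
y = sin Δλ · cos φ₂ = 0.015145
x = cos φ₁ sin φ₂ − sin φ₁ cos φ₂ cos Δλ = 0.004234
θ = atan2(y, x) = 74.3798° → 74.3798° (mod 360°)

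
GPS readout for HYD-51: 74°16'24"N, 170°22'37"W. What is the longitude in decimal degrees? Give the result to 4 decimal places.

170.3769°W

170° + 22′/60 + 37″/3600 = 170 + 0.36667 + 0.01028 = 170.3769°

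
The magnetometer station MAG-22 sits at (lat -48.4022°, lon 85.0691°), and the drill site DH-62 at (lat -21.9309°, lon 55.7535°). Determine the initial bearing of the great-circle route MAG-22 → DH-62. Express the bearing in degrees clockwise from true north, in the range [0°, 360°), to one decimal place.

Δλ = -29.3156°
y = sin Δλ · cos φ₂ = -0.454189
x = cos φ₁ sin φ₂ − sin φ₁ cos φ₂ cos Δλ = 0.356911
θ = atan2(y, x) = -51.8390° → 308.1610° (mod 360°)

308.2°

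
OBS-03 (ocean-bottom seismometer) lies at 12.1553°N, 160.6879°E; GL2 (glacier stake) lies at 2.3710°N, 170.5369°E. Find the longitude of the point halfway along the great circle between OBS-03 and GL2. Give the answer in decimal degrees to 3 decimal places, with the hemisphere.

165.666°E

Bx = cos φ₂ cos Δλ = 0.984418,  By = cos φ₂ sin Δλ = 0.170906
φₘ = atan2(sin φ₁ + sin φ₂, √((cos φ₁ + Bx)² + By²)) = 7.28977°
λₘ = λ₁ + atan2(By, cos φ₁ + Bx) = 165.66625°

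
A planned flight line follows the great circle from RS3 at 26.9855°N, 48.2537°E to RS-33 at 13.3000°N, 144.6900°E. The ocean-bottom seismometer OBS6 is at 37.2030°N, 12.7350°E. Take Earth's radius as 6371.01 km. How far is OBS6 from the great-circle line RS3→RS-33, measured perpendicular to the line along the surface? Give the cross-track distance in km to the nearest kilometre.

δ₁₃ = central angle RS3→OBS6 = 0.550868 rad  (haversine)
θ₁₃ = bearing RS3→OBS6 = 297.864°,  θ₁₂ = bearing RS3→RS-33 = 75.255°
dₓₜ = R·arcsin(sin δ₁₃ · sin(θ₁₃ − θ₁₂)) = 6371.01·arcsin(0.52343·sin(222.609°)) = -2307.723 km
|dₓₜ| = 2307.723 km

2308 km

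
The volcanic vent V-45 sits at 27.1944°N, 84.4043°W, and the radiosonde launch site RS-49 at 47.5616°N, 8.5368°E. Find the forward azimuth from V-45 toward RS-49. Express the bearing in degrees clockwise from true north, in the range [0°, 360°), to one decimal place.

45.1°

Δλ = 92.9411°
y = sin Δλ · cos φ₂ = 0.673908
x = cos φ₁ sin φ₂ − sin φ₁ cos φ₂ cos Δλ = 0.672248
θ = atan2(y, x) = 45.0706° → 45.0706° (mod 360°)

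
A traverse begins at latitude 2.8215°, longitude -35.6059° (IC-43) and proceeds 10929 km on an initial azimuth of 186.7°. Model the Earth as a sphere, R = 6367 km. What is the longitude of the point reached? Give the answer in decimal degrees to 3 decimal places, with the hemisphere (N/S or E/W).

δ = d/R = 10929/6367 = 1.716507 rad
φ₂ = arcsin(sin φ₁ cos δ + cos φ₁ sin δ cos θ)
   = arcsin(0.04922·-0.14520 + 0.99879·0.98940·-0.99317) = -81.34103°
λ₂ = λ₁ + atan2(sin θ sin δ cos φ₁, cos δ − sin φ₁ sin φ₂) = -165.54419°

165.544°W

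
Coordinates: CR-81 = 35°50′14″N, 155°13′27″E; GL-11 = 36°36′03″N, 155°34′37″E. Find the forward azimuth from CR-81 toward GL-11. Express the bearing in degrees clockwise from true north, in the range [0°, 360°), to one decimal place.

CR-81: φ = +35.83722°, λ = +155.22417°
GL-11: φ = +36.60083°, λ = +155.57694°
Δλ = 0.3528°
y = sin Δλ · cos φ₂ = 0.004943
x = cos φ₁ sin φ₂ − sin φ₁ cos φ₂ cos Δλ = 0.013336
θ = atan2(y, x) = 20.3371° → 20.3371° (mod 360°)

20.3°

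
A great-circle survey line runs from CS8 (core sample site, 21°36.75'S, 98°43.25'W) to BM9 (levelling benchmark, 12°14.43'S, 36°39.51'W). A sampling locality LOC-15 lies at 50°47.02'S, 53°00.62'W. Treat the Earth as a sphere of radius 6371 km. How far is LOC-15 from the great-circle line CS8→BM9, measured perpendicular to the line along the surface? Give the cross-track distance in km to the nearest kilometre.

CS8: φ = -21.61250°, λ = -98.72083°
BM9: φ = -12.24050°, λ = -36.65850°
LOC-15: φ = -50.78367°, λ = -53.01033°
δ₁₃ = central angle CS8→LOC-15 = 0.801237 rad  (haversine)
θ₁₃ = bearing CS8→LOC-15 = 140.940°,  θ₁₂ = bearing CS8→BM9 = 91.889°
dₓₜ = R·arcsin(sin δ₁₃ · sin(θ₁₃ − θ₁₂)) = 6371·arcsin(0.71822·sin(49.051°)) = 3652.930 km
|dₓₜ| = 3652.930 km

3653 km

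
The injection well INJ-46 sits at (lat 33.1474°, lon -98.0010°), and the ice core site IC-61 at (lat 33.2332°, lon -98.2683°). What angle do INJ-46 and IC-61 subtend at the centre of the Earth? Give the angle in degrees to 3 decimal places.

Δφ = 0.0858°,  Δλ = -0.2673°
a = sin²(Δφ/2) + cos φ₁ cos φ₂ sin²(Δλ/2) = 0.000004
c = 2·arcsin(√a) = 0.004181 rad = 0.2396°

0.240°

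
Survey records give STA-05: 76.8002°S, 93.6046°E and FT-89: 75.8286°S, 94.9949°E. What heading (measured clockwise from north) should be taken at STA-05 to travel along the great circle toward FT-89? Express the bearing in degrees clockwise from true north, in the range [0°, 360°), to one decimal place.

Δλ = 1.3903°
y = sin Δλ · cos φ₂ = 0.005940
x = cos φ₁ sin φ₂ − sin φ₁ cos φ₂ cos Δλ = 0.016887
θ = atan2(y, x) = 19.3801° → 19.3801° (mod 360°)

19.4°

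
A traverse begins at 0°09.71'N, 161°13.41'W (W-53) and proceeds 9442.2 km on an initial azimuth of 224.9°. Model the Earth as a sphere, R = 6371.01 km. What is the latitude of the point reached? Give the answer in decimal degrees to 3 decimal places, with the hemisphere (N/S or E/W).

44.854°S

W-53: φ = +0.16183°, λ = -161.22350°
δ = d/R = 9442.2/6371.01 = 1.482057 rad
φ₂ = arcsin(sin φ₁ cos δ + cos φ₁ sin δ cos θ)
   = arcsin(0.00282·0.08862 + 1.00000·0.99607·-0.70834) = -44.85375°
λ₂ = λ₁ + atan2(sin θ sin δ cos φ₁, cos δ − sin φ₁ sin φ₂) = 116.12035°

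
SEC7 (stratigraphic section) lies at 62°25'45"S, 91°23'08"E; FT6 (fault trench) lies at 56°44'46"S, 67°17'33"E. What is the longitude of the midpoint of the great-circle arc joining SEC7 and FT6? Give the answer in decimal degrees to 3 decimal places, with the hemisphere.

SEC7: φ = -62.42917°, λ = +91.38556°
FT6: φ = -56.74611°, λ = +67.29250°
Bx = cos φ₂ cos Δλ = 0.500580,  By = cos φ₂ sin Δλ = -0.223847
φₘ = atan2(sin φ₁ + sin φ₂, √((cos φ₁ + Bx)² + By²)) = -60.13755°
λₘ = λ₁ + atan2(By, cos φ₁ + Bx) = 78.30522°

78.305°E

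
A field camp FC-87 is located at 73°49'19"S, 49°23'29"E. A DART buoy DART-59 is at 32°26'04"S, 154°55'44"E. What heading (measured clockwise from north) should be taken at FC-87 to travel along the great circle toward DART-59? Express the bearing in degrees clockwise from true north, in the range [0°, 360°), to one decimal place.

114.3°

FC-87: φ = -73.82194°, λ = +49.39139°
DART-59: φ = -32.43444°, λ = +154.92889°
Δλ = 105.5375°
y = sin Δλ · cos φ₂ = 0.813162
x = cos φ₁ sin φ₂ − sin φ₁ cos φ₂ cos Δλ = -0.366565
θ = atan2(y, x) = 114.2654° → 114.2654° (mod 360°)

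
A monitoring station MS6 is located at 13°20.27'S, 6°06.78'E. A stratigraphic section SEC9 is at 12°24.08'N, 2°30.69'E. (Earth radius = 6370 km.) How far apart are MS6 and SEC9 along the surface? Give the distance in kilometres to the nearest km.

MS6: φ = -13.33783°, λ = +6.11300°
SEC9: φ = +12.40133°, λ = +2.51150°
Δφ = 25.7392°,  Δλ = -3.6015°
a = sin²(Δφ/2) + cos φ₁ cos φ₂ sin²(Δλ/2) = 0.050548
c = 2·arcsin(√a) = 0.453536 rad = 25.9857°
d = R·c = 6370 × 0.453536 = 2889.0 km

2889 km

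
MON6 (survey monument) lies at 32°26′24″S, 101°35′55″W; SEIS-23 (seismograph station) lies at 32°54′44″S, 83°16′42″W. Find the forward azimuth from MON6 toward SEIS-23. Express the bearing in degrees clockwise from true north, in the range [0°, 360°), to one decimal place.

96.7°

MON6: φ = -32.44000°, λ = -101.59861°
SEIS-23: φ = -32.91222°, λ = -83.27833°
Δλ = 18.3203°
y = sin Δλ · cos φ₂ = 0.263880
x = cos φ₁ sin φ₂ − sin φ₁ cos φ₂ cos Δλ = -0.031067
θ = atan2(y, x) = 96.7145° → 96.7145° (mod 360°)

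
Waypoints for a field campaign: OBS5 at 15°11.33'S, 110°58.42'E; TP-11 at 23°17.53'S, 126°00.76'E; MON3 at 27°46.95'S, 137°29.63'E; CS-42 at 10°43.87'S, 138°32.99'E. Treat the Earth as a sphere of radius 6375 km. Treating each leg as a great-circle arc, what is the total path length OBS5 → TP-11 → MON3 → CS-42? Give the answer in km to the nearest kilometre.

4973 km

OBS5: φ = -15.18883°, λ = +110.97367°
TP-11: φ = -23.29217°, λ = +126.01267°
MON3: φ = -27.78250°, λ = +137.49383°
CS-42: φ = -10.73117°, λ = +138.54983°
OBS5→TP-11: c = 0.285023 rad, d = 1817.02 km
TP-11→MON3: c = 0.196939 rad, d = 1255.48 km
MON3→CS-42: c = 0.298105 rad, d = 1900.42 km
Total = 1817.02 + 1255.48 + 1900.42 = 4972.92 km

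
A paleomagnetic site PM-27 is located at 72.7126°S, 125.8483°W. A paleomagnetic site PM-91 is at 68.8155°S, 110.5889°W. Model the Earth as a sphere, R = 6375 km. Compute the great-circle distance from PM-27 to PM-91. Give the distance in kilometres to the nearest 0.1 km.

704.4 km

Δφ = 3.8971°,  Δλ = 15.2594°
a = sin²(Δφ/2) + cos φ₁ cos φ₂ sin²(Δλ/2) = 0.003049
c = 2·arcsin(√a) = 0.110494 rad = 6.3309°
d = R·c = 6375 × 0.110494 = 704.4 km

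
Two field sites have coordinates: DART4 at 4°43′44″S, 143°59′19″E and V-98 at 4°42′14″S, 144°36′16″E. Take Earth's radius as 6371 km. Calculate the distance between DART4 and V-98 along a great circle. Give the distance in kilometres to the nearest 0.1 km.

68.3 km

DART4: φ = -4.72889°, λ = +143.98861°
V-98: φ = -4.70389°, λ = +144.60444°
Δφ = 0.0250°,  Δλ = 0.6158°
a = sin²(Δφ/2) + cos φ₁ cos φ₂ sin²(Δλ/2) = 0.000029
c = 2·arcsin(√a) = 0.010721 rad = 0.6143°
d = R·c = 6371 × 0.010721 = 68.3 km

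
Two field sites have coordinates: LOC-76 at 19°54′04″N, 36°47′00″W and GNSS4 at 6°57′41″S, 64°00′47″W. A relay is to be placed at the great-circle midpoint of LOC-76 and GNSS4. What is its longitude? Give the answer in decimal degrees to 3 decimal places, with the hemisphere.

LOC-76: φ = +19.90111°, λ = -36.78333°
GNSS4: φ = -6.96139°, λ = -64.01306°
Bx = cos φ₂ cos Δλ = 0.882624,  By = cos φ₂ sin Δλ = -0.454186
φₘ = atan2(sin φ₁ + sin φ₂, √((cos φ₁ + Bx)² + By²)) = 6.65512°
λₘ = λ₁ + atan2(By, cos φ₁ + Bx) = -50.77400°

50.774°W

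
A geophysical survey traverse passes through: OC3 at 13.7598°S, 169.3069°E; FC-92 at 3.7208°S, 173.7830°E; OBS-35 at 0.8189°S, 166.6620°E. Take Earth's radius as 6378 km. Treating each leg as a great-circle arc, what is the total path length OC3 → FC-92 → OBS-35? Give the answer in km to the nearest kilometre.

OC3→FC-92: c = 0.191430 rad, d = 1220.94 km
FC-92→OBS-35: c = 0.134106 rad, d = 855.33 km
Total = 1220.94 + 855.33 = 2076.27 km

2076 km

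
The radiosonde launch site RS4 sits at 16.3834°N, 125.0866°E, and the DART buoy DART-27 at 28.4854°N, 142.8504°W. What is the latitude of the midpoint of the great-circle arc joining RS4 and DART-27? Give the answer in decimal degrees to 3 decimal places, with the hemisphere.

Bx = cos φ₂ cos Δλ = -0.031640,  By = cos φ₂ sin Δλ = 0.878369
φₘ = atan2(sin φ₁ + sin φ₂, √((cos φ₁ + Bx)² + By²)) = 30.71375°
λₘ = λ₁ + atan2(By, cos φ₁ + Bx) = 168.52030°

30.714°N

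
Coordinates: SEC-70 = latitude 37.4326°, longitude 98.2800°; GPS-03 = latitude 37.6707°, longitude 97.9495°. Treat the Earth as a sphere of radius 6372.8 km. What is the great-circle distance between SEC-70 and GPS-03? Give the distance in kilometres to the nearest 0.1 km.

39.4 km

Δφ = 0.2381°,  Δλ = -0.3305°
a = sin²(Δφ/2) + cos φ₁ cos φ₂ sin²(Δλ/2) = 0.000010
c = 2·arcsin(√a) = 0.006179 rad = 0.3540°
d = R·c = 6372.8 × 0.006179 = 39.4 km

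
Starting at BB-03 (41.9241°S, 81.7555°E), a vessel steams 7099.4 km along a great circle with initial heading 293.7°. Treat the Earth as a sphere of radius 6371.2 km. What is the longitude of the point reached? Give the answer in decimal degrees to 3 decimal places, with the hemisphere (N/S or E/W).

δ = d/R = 7099.4/6371.2 = 1.114296 rad
φ₂ = arcsin(sin φ₁ cos δ + cos φ₁ sin δ cos θ)
   = arcsin(-0.66815·0.44081 + 0.74403·0.89760·0.40195) = -1.49487°
λ₂ = λ₁ + atan2(sin θ sin δ cos φ₁, cos δ − sin φ₁ sin φ₂) = 26.45198°

26.452°E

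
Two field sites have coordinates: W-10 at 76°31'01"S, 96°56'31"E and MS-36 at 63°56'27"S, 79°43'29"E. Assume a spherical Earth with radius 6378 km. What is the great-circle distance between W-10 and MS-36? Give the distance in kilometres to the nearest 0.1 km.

W-10: φ = -76.51694°, λ = +96.94194°
MS-36: φ = -63.94083°, λ = +79.72472°
Δφ = 12.5761°,  Δλ = -17.2172°
a = sin²(Δφ/2) + cos φ₁ cos φ₂ sin²(Δλ/2) = 0.014291
c = 2·arcsin(√a) = 0.239664 rad = 13.7317°
d = R·c = 6378 × 0.239664 = 1528.6 km

1528.6 km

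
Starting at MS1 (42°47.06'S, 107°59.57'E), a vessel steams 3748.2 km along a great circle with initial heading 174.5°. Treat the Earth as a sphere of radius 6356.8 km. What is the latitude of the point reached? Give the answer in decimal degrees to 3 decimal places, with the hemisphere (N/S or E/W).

76.112°S

MS1: φ = -42.78433°, λ = +107.99283°
δ = d/R = 3748.2/6356.8 = 0.589636 rad
φ₂ = arcsin(sin φ₁ cos δ + cos φ₁ sin δ cos θ)
   = arcsin(-0.67924·0.83114 + 0.73392·0.55606·-0.99540) = -76.11217°
λ₂ = λ₁ + atan2(sin θ sin δ cos φ₁, cos δ − sin φ₁ sin φ₂) = 120.82206°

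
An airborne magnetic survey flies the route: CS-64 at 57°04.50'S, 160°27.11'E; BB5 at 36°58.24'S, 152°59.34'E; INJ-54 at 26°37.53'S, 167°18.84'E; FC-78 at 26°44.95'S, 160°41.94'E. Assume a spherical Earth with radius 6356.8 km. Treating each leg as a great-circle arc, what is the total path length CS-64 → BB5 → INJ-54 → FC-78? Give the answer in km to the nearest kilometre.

4722 km

CS-64: φ = -57.07500°, λ = +160.45183°
BB5: φ = -36.97067°, λ = +152.98900°
INJ-54: φ = -26.62550°, λ = +167.31400°
FC-78: φ = -26.74917°, λ = +160.69900°
CS-64→BB5: c = 0.361437 rad, d = 2297.58 km
BB5→INJ-54: c = 0.278252 rad, d = 1768.79 km
INJ-54→FC-78: c = 0.103165 rad, d = 655.80 km
Total = 2297.58 + 1768.79 + 655.80 = 4722.17 km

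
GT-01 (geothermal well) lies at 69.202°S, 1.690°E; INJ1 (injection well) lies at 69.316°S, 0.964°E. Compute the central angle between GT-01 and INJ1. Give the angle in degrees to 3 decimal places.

Δφ = -0.1140°,  Δλ = -0.7260°
a = sin²(Δφ/2) + cos φ₁ cos φ₂ sin²(Δλ/2) = 0.000006
c = 2·arcsin(√a) = 0.004909 rad = 0.2812°

0.281°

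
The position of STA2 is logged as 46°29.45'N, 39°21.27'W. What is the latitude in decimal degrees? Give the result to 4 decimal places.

46.4908°N

46° + 29.45′/60 = 46 + 0.49083 = 46.4908°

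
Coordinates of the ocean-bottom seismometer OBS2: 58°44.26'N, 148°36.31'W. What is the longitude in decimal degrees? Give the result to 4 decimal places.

148° + 36.31′/60 = 148 + 0.60517 = 148.6052°

148.6052°W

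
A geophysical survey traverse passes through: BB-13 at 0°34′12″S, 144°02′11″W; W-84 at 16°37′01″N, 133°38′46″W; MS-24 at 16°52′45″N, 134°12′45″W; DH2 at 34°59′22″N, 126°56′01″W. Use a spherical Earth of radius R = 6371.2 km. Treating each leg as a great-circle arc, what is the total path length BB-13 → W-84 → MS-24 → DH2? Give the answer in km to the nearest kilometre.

BB-13: φ = -0.57000°, λ = -144.03639°
W-84: φ = +16.61694°, λ = -133.64611°
MS-24: φ = +16.87917°, λ = -134.21250°
DH2: φ = +34.98944°, λ = -126.93361°
BB-13→W-84: c = 0.349239 rad, d = 2225.07 km
W-84→MS-24: c = 0.010514 rad, d = 66.99 km
MS-24→DH2: c = 0.335815 rad, d = 2139.54 km
Total = 2225.07 + 66.99 + 2139.54 = 4431.60 km

4432 km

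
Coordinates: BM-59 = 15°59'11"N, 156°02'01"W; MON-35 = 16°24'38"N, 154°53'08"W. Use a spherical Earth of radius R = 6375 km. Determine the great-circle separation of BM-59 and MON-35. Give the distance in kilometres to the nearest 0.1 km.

BM-59: φ = +15.98639°, λ = -156.03361°
MON-35: φ = +16.41056°, λ = -154.88556°
Δφ = 0.4242°,  Δλ = 1.1481°
a = sin²(Δφ/2) + cos φ₁ cos φ₂ sin²(Δλ/2) = 0.000106
c = 2·arcsin(√a) = 0.020617 rad = 1.1813°
d = R·c = 6375 × 0.020617 = 131.4 km

131.4 km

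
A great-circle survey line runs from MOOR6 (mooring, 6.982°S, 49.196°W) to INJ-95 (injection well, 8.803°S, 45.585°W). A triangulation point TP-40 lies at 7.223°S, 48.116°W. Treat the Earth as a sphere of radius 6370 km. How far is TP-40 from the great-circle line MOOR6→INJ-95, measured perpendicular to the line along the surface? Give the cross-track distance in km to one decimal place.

δ₁₃ = central angle MOOR6→TP-40 = 0.019172 rad  (haversine)
θ₁₃ = bearing MOOR6→TP-40 = 102.740°,  θ₁₂ = bearing MOOR6→INJ-95 = 117.221°
dₓₜ = R·arcsin(sin δ₁₃ · sin(θ₁₃ − θ₁₂)) = 6370·arcsin(0.01917·sin(-14.481°)) = -30.536 km
|dₓₜ| = 30.536 km

30.5 km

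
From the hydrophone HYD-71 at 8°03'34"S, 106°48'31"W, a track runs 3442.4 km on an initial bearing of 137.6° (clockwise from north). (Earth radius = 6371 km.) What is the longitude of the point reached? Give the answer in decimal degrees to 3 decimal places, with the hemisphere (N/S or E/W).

83.258°W

HYD-71: φ = -8.05944°, λ = -106.80861°
δ = d/R = 3442.4/6371 = 0.540323 rad
φ₂ = arcsin(sin φ₁ cos δ + cos φ₁ sin δ cos θ)
   = arcsin(-0.14020·0.85754 + 0.99012·0.51441·-0.73846) = -29.75862°
λ₂ = λ₁ + atan2(sin θ sin δ cos φ₁, cos δ − sin φ₁ sin φ₂) = -83.25776°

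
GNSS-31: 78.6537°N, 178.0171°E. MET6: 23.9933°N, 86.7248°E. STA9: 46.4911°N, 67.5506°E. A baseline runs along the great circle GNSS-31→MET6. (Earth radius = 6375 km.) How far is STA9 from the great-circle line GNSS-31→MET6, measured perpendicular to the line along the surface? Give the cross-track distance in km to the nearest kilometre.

δ₁₃ = central angle GNSS-31→STA9 = 0.844999 rad  (haversine)
θ₁₃ = bearing GNSS-31→STA9 = 300.419°,  θ₁₂ = bearing GNSS-31→MET6 = 276.261°
dₓₜ = R·arcsin(sin δ₁₃ · sin(θ₁₃ − θ₁₂)) = 6375·arcsin(0.74797·sin(24.158°)) = 1983.318 km
|dₓₜ| = 1983.318 km

1983 km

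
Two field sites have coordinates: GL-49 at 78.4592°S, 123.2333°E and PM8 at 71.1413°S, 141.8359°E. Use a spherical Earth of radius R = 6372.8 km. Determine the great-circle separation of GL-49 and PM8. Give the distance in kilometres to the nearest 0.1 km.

968.4 km

Δφ = 7.3179°,  Δλ = 18.6026°
a = sin²(Δφ/2) + cos φ₁ cos φ₂ sin²(Δλ/2) = 0.005762
c = 2·arcsin(√a) = 0.151962 rad = 8.7068°
d = R·c = 6372.8 × 0.151962 = 968.4 km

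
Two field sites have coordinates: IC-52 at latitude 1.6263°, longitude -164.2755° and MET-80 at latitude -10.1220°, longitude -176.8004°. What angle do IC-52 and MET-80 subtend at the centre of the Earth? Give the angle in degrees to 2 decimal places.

17.13°

Δφ = -11.7483°,  Δλ = -12.5249°
a = sin²(Δφ/2) + cos φ₁ cos φ₂ sin²(Δλ/2) = 0.022183
c = 2·arcsin(√a) = 0.298994 rad = 17.1311°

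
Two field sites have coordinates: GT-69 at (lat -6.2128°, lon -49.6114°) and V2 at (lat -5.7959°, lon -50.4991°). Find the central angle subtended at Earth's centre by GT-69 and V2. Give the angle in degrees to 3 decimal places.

Δφ = 0.4169°,  Δλ = -0.8877°
a = sin²(Δφ/2) + cos φ₁ cos φ₂ sin²(Δλ/2) = 0.000073
c = 2·arcsin(√a) = 0.017040 rad = 0.9763°

0.976°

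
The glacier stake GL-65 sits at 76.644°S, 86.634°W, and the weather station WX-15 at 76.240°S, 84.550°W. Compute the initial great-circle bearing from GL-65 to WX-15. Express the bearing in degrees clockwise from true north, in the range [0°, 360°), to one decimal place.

51.4°

Δλ = 2.0840°
y = sin Δλ · cos φ₂ = 0.008650
x = cos φ₁ sin φ₂ − sin φ₁ cos φ₂ cos Δλ = 0.006898
θ = atan2(y, x) = 51.4276° → 51.4276° (mod 360°)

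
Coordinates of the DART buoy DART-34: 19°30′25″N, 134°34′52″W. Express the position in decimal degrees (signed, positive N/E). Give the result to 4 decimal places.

lat: 19.5069° N → +19.5069°
lon: 134.5811° W → -134.5811°

+19.5069°, -134.5811°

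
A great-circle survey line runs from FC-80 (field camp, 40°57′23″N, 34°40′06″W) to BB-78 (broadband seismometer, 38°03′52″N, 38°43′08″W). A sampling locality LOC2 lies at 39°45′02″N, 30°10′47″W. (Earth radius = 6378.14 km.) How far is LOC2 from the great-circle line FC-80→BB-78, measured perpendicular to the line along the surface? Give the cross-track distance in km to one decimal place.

347.5 km

FC-80: φ = +40.95639°, λ = -34.66833°
BB-78: φ = +38.06444°, λ = -38.71889°
LOC2: φ = +39.75056°, λ = -30.17972°
δ₁₃ = central angle FC-80→LOC2 = 0.063293 rad  (haversine)
θ₁₃ = bearing FC-80→LOC2 = 107.955°,  θ₁₂ = bearing FC-80→BB-78 = 228.523°
dₓₜ = R·arcsin(sin δ₁₃ · sin(θ₁₃ − θ₁₂)) = 6378.14·arcsin(0.06325·sin(-120.567°)) = -347.529 km
|dₓₜ| = 347.529 km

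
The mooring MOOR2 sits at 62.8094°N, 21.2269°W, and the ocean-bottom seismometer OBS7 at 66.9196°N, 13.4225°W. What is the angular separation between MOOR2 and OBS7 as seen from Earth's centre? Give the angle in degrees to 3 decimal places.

Δφ = 4.1102°,  Δλ = 7.8044°
a = sin²(Δφ/2) + cos φ₁ cos φ₂ sin²(Δλ/2) = 0.002116
c = 2·arcsin(√a) = 0.092024 rad = 5.2726°

5.273°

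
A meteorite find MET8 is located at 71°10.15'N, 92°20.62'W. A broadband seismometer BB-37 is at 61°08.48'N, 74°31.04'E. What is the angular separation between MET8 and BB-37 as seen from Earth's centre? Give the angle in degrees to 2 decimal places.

MET8: φ = +71.16917°, λ = -92.34367°
BB-37: φ = +61.14133°, λ = +74.51733°
Δφ = -10.0278°,  Δλ = 166.8610°
a = sin²(Δφ/2) + cos φ₁ cos φ₂ sin²(Δλ/2) = 0.161387
c = 2·arcsin(√a) = 0.826810 rad = 47.3727°

47.37°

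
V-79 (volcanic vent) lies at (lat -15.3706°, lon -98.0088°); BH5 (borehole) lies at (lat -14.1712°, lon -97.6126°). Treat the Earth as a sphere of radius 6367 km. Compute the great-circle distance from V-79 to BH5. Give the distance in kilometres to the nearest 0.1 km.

Δφ = 1.1994°,  Δλ = 0.3962°
a = sin²(Δφ/2) + cos φ₁ cos φ₂ sin²(Δλ/2) = 0.000121
c = 2·arcsin(√a) = 0.021975 rad = 1.2591°
d = R·c = 6367 × 0.021975 = 139.9 km

139.9 km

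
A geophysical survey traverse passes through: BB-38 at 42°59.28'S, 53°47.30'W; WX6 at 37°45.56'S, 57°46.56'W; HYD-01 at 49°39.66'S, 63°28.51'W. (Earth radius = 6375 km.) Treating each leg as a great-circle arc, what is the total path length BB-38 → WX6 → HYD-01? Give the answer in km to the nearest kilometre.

BB-38: φ = -42.98800°, λ = -53.78833°
WX6: φ = -37.75933°, λ = -57.77600°
HYD-01: φ = -49.66100°, λ = -63.47517°
BB-38→WX6: c = 0.105511 rad, d = 672.63 km
WX6→HYD-01: c = 0.219652 rad, d = 1400.28 km
Total = 672.63 + 1400.28 = 2072.91 km

2073 km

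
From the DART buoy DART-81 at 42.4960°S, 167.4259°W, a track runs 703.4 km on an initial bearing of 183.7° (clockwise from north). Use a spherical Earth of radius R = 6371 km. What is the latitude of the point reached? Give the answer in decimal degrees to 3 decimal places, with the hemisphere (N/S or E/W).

48.807°S

δ = d/R = 703.4/6371 = 0.110407 rad
φ₂ = arcsin(sin φ₁ cos δ + cos φ₁ sin δ cos θ)
   = arcsin(-0.67554·0.99391 + 0.73732·0.11018·-0.99792) = -48.80709°
λ₂ = λ₁ + atan2(sin θ sin δ cos φ₁, cos δ − sin φ₁ sin φ₂) = -168.04449°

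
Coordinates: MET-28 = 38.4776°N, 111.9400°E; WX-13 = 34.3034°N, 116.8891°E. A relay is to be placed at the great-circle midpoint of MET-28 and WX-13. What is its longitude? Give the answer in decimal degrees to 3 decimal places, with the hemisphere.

114.481°E

Bx = cos φ₂ cos Δλ = 0.822985,  By = cos φ₂ sin Δλ = 0.071265
φₘ = atan2(sin φ₁ + sin φ₂, √((cos φ₁ + Bx)² + By²)) = 36.41601°
λₘ = λ₁ + atan2(By, cos φ₁ + Bx) = 114.48105°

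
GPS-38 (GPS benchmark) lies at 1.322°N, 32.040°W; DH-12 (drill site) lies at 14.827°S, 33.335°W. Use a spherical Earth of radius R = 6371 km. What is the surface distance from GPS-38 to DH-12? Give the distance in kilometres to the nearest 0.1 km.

1801.3 km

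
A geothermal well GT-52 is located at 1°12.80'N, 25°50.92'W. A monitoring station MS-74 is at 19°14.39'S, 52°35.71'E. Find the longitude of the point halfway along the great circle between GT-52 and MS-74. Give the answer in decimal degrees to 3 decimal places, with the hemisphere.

GT-52: φ = +1.21333°, λ = -25.84867°
MS-74: φ = -19.23983°, λ = +52.59517°
Bx = cos φ₂ cos Δλ = 0.189140,  By = cos φ₂ sin Δλ = 0.925008
φₘ = atan2(sin φ₁ + sin φ₂, √((cos φ₁ + Bx)² + By²)) = -11.56839°
λₘ = λ₁ + atan2(By, cos φ₁ + Bx) = 12.03522°

12.035°E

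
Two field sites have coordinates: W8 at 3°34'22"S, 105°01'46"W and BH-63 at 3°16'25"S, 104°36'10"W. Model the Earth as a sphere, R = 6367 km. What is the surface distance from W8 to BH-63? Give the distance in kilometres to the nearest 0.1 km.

W8: φ = -3.57278°, λ = -105.02944°
BH-63: φ = -3.27361°, λ = -104.60278°
Δφ = 0.2992°,  Δλ = 0.4267°
a = sin²(Δφ/2) + cos φ₁ cos φ₂ sin²(Δλ/2) = 0.000021
c = 2·arcsin(√a) = 0.009084 rad = 0.5205°
d = R·c = 6367 × 0.009084 = 57.8 km

57.8 km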